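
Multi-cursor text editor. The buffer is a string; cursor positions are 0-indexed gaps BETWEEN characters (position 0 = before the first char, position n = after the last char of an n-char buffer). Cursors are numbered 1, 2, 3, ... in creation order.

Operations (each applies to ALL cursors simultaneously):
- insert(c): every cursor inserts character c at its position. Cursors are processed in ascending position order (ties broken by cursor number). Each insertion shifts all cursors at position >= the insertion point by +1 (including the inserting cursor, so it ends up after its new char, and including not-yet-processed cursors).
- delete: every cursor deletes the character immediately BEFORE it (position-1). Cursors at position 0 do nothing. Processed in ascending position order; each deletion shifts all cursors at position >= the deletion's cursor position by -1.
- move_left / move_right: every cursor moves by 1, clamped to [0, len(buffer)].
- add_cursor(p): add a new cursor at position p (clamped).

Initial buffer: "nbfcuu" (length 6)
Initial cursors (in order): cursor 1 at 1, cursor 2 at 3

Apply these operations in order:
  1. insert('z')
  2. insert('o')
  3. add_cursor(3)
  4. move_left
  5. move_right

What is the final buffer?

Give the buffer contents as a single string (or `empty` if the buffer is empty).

Answer: nzobfzocuu

Derivation:
After op 1 (insert('z')): buffer="nzbfzcuu" (len 8), cursors c1@2 c2@5, authorship .1..2...
After op 2 (insert('o')): buffer="nzobfzocuu" (len 10), cursors c1@3 c2@7, authorship .11..22...
After op 3 (add_cursor(3)): buffer="nzobfzocuu" (len 10), cursors c1@3 c3@3 c2@7, authorship .11..22...
After op 4 (move_left): buffer="nzobfzocuu" (len 10), cursors c1@2 c3@2 c2@6, authorship .11..22...
After op 5 (move_right): buffer="nzobfzocuu" (len 10), cursors c1@3 c3@3 c2@7, authorship .11..22...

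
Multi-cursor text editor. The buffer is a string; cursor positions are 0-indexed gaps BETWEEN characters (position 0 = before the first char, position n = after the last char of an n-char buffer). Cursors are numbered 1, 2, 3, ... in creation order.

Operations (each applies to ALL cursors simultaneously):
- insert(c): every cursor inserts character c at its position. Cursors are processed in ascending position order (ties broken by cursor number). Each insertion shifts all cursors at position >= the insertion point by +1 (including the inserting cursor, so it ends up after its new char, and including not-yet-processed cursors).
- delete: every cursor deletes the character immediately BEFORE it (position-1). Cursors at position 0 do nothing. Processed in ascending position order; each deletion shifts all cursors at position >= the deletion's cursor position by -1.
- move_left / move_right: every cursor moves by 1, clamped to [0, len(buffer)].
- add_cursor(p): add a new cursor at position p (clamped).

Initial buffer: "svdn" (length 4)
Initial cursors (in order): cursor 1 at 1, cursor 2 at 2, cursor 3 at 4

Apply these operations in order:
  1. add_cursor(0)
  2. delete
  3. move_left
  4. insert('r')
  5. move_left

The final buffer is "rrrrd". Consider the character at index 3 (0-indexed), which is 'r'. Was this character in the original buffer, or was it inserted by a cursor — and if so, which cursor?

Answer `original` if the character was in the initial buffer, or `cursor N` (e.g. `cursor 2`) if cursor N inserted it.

Answer: cursor 4

Derivation:
After op 1 (add_cursor(0)): buffer="svdn" (len 4), cursors c4@0 c1@1 c2@2 c3@4, authorship ....
After op 2 (delete): buffer="d" (len 1), cursors c1@0 c2@0 c4@0 c3@1, authorship .
After op 3 (move_left): buffer="d" (len 1), cursors c1@0 c2@0 c3@0 c4@0, authorship .
After op 4 (insert('r')): buffer="rrrrd" (len 5), cursors c1@4 c2@4 c3@4 c4@4, authorship 1234.
After op 5 (move_left): buffer="rrrrd" (len 5), cursors c1@3 c2@3 c3@3 c4@3, authorship 1234.
Authorship (.=original, N=cursor N): 1 2 3 4 .
Index 3: author = 4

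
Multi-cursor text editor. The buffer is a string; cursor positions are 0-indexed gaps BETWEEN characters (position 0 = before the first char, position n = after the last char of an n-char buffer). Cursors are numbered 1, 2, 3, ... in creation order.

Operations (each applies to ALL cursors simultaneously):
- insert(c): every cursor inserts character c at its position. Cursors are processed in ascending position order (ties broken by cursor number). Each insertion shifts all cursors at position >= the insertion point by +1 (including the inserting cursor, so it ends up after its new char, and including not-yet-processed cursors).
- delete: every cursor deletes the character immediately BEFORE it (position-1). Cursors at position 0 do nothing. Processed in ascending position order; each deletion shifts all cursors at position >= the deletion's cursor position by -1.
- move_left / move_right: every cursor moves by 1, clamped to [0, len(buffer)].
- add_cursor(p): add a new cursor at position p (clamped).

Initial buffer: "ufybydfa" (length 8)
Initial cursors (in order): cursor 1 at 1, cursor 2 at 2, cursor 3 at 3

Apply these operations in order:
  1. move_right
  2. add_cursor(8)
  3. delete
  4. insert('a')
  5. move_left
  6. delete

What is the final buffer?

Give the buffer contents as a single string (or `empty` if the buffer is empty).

Answer: ayda

Derivation:
After op 1 (move_right): buffer="ufybydfa" (len 8), cursors c1@2 c2@3 c3@4, authorship ........
After op 2 (add_cursor(8)): buffer="ufybydfa" (len 8), cursors c1@2 c2@3 c3@4 c4@8, authorship ........
After op 3 (delete): buffer="uydf" (len 4), cursors c1@1 c2@1 c3@1 c4@4, authorship ....
After op 4 (insert('a')): buffer="uaaaydfa" (len 8), cursors c1@4 c2@4 c3@4 c4@8, authorship .123...4
After op 5 (move_left): buffer="uaaaydfa" (len 8), cursors c1@3 c2@3 c3@3 c4@7, authorship .123...4
After op 6 (delete): buffer="ayda" (len 4), cursors c1@0 c2@0 c3@0 c4@3, authorship 3..4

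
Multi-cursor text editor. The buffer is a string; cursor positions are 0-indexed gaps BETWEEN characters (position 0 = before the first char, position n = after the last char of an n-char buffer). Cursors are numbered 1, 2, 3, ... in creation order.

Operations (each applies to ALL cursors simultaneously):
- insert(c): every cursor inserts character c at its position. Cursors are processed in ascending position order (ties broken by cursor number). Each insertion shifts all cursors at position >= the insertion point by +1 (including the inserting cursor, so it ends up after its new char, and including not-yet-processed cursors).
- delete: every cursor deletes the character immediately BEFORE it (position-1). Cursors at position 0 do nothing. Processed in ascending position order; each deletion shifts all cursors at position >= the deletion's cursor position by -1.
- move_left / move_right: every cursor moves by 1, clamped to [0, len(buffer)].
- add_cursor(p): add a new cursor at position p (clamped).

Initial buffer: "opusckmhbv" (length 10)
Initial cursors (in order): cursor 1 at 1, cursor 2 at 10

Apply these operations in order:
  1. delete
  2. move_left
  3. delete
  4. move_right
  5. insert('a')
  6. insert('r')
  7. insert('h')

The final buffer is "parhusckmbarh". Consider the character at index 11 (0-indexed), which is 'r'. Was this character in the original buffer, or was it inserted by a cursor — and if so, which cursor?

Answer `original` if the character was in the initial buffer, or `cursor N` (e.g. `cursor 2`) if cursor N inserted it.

After op 1 (delete): buffer="pusckmhb" (len 8), cursors c1@0 c2@8, authorship ........
After op 2 (move_left): buffer="pusckmhb" (len 8), cursors c1@0 c2@7, authorship ........
After op 3 (delete): buffer="pusckmb" (len 7), cursors c1@0 c2@6, authorship .......
After op 4 (move_right): buffer="pusckmb" (len 7), cursors c1@1 c2@7, authorship .......
After op 5 (insert('a')): buffer="pausckmba" (len 9), cursors c1@2 c2@9, authorship .1......2
After op 6 (insert('r')): buffer="parusckmbar" (len 11), cursors c1@3 c2@11, authorship .11......22
After op 7 (insert('h')): buffer="parhusckmbarh" (len 13), cursors c1@4 c2@13, authorship .111......222
Authorship (.=original, N=cursor N): . 1 1 1 . . . . . . 2 2 2
Index 11: author = 2

Answer: cursor 2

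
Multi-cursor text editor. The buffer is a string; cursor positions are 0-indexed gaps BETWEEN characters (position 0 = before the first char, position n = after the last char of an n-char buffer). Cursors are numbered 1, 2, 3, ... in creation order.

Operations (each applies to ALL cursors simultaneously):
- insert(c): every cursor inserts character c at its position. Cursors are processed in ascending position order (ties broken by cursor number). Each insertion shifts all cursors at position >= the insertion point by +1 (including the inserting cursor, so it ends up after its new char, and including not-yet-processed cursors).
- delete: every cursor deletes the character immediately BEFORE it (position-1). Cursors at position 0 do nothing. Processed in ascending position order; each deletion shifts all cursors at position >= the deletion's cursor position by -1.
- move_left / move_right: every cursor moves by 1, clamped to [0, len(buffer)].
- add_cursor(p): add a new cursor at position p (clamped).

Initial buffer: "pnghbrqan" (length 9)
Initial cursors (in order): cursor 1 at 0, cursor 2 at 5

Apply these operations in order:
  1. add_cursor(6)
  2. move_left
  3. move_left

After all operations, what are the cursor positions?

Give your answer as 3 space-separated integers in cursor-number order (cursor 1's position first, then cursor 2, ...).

After op 1 (add_cursor(6)): buffer="pnghbrqan" (len 9), cursors c1@0 c2@5 c3@6, authorship .........
After op 2 (move_left): buffer="pnghbrqan" (len 9), cursors c1@0 c2@4 c3@5, authorship .........
After op 3 (move_left): buffer="pnghbrqan" (len 9), cursors c1@0 c2@3 c3@4, authorship .........

Answer: 0 3 4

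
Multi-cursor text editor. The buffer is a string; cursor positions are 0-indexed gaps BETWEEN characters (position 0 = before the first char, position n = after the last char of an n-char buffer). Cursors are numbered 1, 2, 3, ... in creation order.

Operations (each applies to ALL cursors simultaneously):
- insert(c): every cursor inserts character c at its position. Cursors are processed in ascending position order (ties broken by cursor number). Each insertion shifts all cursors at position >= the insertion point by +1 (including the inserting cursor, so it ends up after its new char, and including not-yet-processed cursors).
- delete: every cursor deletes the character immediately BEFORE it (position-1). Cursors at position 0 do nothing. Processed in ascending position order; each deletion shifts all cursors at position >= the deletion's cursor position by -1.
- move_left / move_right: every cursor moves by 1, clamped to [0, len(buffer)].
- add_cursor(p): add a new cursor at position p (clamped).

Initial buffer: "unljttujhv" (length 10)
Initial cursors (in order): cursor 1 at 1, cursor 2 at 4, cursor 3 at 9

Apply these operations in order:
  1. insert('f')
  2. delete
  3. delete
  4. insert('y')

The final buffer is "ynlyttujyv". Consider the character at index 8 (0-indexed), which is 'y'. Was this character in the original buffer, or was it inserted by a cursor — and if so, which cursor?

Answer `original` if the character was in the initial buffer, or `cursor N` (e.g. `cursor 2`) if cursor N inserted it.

After op 1 (insert('f')): buffer="ufnljfttujhfv" (len 13), cursors c1@2 c2@6 c3@12, authorship .1...2.....3.
After op 2 (delete): buffer="unljttujhv" (len 10), cursors c1@1 c2@4 c3@9, authorship ..........
After op 3 (delete): buffer="nlttujv" (len 7), cursors c1@0 c2@2 c3@6, authorship .......
After op 4 (insert('y')): buffer="ynlyttujyv" (len 10), cursors c1@1 c2@4 c3@9, authorship 1..2....3.
Authorship (.=original, N=cursor N): 1 . . 2 . . . . 3 .
Index 8: author = 3

Answer: cursor 3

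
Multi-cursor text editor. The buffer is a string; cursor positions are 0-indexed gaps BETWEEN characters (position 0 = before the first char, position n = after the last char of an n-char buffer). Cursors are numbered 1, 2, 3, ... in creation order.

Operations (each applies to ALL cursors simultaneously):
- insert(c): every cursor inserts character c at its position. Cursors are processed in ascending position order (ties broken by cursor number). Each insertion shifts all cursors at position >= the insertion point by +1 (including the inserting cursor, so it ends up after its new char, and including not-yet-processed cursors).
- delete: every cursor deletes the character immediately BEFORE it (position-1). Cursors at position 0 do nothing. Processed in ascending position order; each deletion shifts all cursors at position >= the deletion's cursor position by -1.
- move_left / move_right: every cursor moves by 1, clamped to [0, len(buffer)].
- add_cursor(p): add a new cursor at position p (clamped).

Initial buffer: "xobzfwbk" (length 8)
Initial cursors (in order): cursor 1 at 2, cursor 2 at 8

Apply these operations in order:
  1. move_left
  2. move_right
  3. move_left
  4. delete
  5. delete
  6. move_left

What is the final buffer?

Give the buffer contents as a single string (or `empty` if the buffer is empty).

After op 1 (move_left): buffer="xobzfwbk" (len 8), cursors c1@1 c2@7, authorship ........
After op 2 (move_right): buffer="xobzfwbk" (len 8), cursors c1@2 c2@8, authorship ........
After op 3 (move_left): buffer="xobzfwbk" (len 8), cursors c1@1 c2@7, authorship ........
After op 4 (delete): buffer="obzfwk" (len 6), cursors c1@0 c2@5, authorship ......
After op 5 (delete): buffer="obzfk" (len 5), cursors c1@0 c2@4, authorship .....
After op 6 (move_left): buffer="obzfk" (len 5), cursors c1@0 c2@3, authorship .....

Answer: obzfk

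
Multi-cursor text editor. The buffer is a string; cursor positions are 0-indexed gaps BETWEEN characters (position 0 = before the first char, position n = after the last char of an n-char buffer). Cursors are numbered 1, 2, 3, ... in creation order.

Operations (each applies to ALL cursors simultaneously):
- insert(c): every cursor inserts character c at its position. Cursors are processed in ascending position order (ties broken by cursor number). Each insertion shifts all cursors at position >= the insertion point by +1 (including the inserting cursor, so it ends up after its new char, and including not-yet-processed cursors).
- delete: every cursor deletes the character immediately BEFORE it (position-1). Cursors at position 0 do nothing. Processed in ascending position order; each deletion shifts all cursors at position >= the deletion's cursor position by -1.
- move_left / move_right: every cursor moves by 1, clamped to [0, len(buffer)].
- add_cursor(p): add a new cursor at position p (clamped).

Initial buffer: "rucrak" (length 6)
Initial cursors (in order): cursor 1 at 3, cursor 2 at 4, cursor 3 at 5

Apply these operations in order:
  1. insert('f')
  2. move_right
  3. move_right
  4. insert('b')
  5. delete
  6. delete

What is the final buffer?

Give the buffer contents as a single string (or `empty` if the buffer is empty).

Answer: rucfra

Derivation:
After op 1 (insert('f')): buffer="rucfrfafk" (len 9), cursors c1@4 c2@6 c3@8, authorship ...1.2.3.
After op 2 (move_right): buffer="rucfrfafk" (len 9), cursors c1@5 c2@7 c3@9, authorship ...1.2.3.
After op 3 (move_right): buffer="rucfrfafk" (len 9), cursors c1@6 c2@8 c3@9, authorship ...1.2.3.
After op 4 (insert('b')): buffer="rucfrfbafbkb" (len 12), cursors c1@7 c2@10 c3@12, authorship ...1.21.32.3
After op 5 (delete): buffer="rucfrfafk" (len 9), cursors c1@6 c2@8 c3@9, authorship ...1.2.3.
After op 6 (delete): buffer="rucfra" (len 6), cursors c1@5 c2@6 c3@6, authorship ...1..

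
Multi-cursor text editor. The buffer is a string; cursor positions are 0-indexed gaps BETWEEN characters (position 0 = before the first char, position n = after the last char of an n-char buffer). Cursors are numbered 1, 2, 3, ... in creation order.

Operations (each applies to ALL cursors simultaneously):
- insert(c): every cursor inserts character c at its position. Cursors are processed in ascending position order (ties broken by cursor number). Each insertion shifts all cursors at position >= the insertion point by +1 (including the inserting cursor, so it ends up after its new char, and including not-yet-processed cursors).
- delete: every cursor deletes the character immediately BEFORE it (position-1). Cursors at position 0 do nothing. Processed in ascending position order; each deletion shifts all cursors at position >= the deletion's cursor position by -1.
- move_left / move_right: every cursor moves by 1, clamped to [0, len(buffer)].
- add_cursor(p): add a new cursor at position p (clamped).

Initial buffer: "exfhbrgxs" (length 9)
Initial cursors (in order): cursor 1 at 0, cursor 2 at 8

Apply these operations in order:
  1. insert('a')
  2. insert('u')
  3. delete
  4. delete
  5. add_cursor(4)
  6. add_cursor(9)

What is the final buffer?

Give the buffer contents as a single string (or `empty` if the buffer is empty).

Answer: exfhbrgxs

Derivation:
After op 1 (insert('a')): buffer="aexfhbrgxas" (len 11), cursors c1@1 c2@10, authorship 1........2.
After op 2 (insert('u')): buffer="auexfhbrgxaus" (len 13), cursors c1@2 c2@12, authorship 11........22.
After op 3 (delete): buffer="aexfhbrgxas" (len 11), cursors c1@1 c2@10, authorship 1........2.
After op 4 (delete): buffer="exfhbrgxs" (len 9), cursors c1@0 c2@8, authorship .........
After op 5 (add_cursor(4)): buffer="exfhbrgxs" (len 9), cursors c1@0 c3@4 c2@8, authorship .........
After op 6 (add_cursor(9)): buffer="exfhbrgxs" (len 9), cursors c1@0 c3@4 c2@8 c4@9, authorship .........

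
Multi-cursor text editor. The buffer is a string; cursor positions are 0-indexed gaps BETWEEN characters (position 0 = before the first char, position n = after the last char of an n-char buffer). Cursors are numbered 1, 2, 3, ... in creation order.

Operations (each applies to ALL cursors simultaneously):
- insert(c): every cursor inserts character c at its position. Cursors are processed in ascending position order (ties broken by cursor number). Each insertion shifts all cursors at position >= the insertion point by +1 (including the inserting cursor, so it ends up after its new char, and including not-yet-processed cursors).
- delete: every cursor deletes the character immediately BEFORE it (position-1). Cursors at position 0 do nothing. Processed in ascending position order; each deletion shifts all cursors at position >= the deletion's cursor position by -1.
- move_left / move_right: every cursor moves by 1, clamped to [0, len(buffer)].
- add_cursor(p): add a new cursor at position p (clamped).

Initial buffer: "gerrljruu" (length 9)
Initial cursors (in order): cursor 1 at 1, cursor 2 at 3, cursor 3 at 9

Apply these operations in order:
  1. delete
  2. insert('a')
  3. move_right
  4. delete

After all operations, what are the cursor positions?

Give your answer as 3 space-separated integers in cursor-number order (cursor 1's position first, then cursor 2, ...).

Answer: 1 2 6

Derivation:
After op 1 (delete): buffer="erljru" (len 6), cursors c1@0 c2@1 c3@6, authorship ......
After op 2 (insert('a')): buffer="aearljrua" (len 9), cursors c1@1 c2@3 c3@9, authorship 1.2.....3
After op 3 (move_right): buffer="aearljrua" (len 9), cursors c1@2 c2@4 c3@9, authorship 1.2.....3
After op 4 (delete): buffer="aaljru" (len 6), cursors c1@1 c2@2 c3@6, authorship 12....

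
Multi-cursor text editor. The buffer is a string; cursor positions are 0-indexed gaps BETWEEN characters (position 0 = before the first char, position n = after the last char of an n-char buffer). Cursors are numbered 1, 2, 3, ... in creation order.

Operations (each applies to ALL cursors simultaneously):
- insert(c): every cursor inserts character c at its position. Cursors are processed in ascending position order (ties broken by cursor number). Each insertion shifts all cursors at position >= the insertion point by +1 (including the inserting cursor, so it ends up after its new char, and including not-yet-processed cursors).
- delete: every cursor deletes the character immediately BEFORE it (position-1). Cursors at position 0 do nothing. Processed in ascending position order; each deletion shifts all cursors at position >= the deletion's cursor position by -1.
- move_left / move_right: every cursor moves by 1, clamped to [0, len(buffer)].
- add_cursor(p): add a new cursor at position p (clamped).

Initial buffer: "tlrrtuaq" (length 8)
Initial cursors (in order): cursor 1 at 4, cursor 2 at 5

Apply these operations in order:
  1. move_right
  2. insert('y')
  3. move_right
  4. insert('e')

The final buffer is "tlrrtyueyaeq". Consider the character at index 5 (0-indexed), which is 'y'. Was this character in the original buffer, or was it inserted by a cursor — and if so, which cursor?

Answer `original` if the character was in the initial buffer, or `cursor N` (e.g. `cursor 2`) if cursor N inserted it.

Answer: cursor 1

Derivation:
After op 1 (move_right): buffer="tlrrtuaq" (len 8), cursors c1@5 c2@6, authorship ........
After op 2 (insert('y')): buffer="tlrrtyuyaq" (len 10), cursors c1@6 c2@8, authorship .....1.2..
After op 3 (move_right): buffer="tlrrtyuyaq" (len 10), cursors c1@7 c2@9, authorship .....1.2..
After op 4 (insert('e')): buffer="tlrrtyueyaeq" (len 12), cursors c1@8 c2@11, authorship .....1.12.2.
Authorship (.=original, N=cursor N): . . . . . 1 . 1 2 . 2 .
Index 5: author = 1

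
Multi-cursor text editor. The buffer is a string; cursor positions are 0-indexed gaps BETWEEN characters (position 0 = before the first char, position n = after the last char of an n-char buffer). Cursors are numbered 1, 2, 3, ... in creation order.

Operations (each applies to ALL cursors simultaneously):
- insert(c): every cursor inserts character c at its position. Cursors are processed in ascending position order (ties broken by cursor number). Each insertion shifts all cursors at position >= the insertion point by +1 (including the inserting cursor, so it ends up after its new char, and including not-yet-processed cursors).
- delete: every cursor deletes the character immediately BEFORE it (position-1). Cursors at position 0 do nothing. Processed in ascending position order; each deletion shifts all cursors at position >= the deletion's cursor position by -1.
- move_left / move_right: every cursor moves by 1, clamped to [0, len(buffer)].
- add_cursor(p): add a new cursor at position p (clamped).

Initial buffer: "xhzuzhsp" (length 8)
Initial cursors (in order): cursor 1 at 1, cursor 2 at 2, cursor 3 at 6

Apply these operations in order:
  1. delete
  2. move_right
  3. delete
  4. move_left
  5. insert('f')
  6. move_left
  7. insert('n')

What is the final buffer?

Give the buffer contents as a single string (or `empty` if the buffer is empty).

After op 1 (delete): buffer="zuzsp" (len 5), cursors c1@0 c2@0 c3@3, authorship .....
After op 2 (move_right): buffer="zuzsp" (len 5), cursors c1@1 c2@1 c3@4, authorship .....
After op 3 (delete): buffer="uzp" (len 3), cursors c1@0 c2@0 c3@2, authorship ...
After op 4 (move_left): buffer="uzp" (len 3), cursors c1@0 c2@0 c3@1, authorship ...
After op 5 (insert('f')): buffer="ffufzp" (len 6), cursors c1@2 c2@2 c3@4, authorship 12.3..
After op 6 (move_left): buffer="ffufzp" (len 6), cursors c1@1 c2@1 c3@3, authorship 12.3..
After op 7 (insert('n')): buffer="fnnfunfzp" (len 9), cursors c1@3 c2@3 c3@6, authorship 1122.33..

Answer: fnnfunfzp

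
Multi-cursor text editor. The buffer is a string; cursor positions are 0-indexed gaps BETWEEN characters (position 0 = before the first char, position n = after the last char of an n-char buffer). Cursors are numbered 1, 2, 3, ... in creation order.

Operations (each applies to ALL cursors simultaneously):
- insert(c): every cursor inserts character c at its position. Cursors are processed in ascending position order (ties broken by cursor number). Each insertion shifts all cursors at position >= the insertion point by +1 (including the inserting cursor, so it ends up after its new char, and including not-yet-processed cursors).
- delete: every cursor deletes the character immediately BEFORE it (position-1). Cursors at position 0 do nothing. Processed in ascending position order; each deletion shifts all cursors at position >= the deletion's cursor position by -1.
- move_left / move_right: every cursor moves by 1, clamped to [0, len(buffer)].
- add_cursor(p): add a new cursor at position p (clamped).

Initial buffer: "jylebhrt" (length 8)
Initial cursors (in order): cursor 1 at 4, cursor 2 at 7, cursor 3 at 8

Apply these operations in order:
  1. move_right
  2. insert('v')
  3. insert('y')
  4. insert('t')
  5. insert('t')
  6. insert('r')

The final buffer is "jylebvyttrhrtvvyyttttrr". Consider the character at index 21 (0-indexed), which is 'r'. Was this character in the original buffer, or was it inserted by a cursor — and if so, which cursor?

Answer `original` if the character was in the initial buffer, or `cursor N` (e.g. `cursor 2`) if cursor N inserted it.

After op 1 (move_right): buffer="jylebhrt" (len 8), cursors c1@5 c2@8 c3@8, authorship ........
After op 2 (insert('v')): buffer="jylebvhrtvv" (len 11), cursors c1@6 c2@11 c3@11, authorship .....1...23
After op 3 (insert('y')): buffer="jylebvyhrtvvyy" (len 14), cursors c1@7 c2@14 c3@14, authorship .....11...2323
After op 4 (insert('t')): buffer="jylebvythrtvvyytt" (len 17), cursors c1@8 c2@17 c3@17, authorship .....111...232323
After op 5 (insert('t')): buffer="jylebvytthrtvvyytttt" (len 20), cursors c1@9 c2@20 c3@20, authorship .....1111...23232323
After op 6 (insert('r')): buffer="jylebvyttrhrtvvyyttttrr" (len 23), cursors c1@10 c2@23 c3@23, authorship .....11111...2323232323
Authorship (.=original, N=cursor N): . . . . . 1 1 1 1 1 . . . 2 3 2 3 2 3 2 3 2 3
Index 21: author = 2

Answer: cursor 2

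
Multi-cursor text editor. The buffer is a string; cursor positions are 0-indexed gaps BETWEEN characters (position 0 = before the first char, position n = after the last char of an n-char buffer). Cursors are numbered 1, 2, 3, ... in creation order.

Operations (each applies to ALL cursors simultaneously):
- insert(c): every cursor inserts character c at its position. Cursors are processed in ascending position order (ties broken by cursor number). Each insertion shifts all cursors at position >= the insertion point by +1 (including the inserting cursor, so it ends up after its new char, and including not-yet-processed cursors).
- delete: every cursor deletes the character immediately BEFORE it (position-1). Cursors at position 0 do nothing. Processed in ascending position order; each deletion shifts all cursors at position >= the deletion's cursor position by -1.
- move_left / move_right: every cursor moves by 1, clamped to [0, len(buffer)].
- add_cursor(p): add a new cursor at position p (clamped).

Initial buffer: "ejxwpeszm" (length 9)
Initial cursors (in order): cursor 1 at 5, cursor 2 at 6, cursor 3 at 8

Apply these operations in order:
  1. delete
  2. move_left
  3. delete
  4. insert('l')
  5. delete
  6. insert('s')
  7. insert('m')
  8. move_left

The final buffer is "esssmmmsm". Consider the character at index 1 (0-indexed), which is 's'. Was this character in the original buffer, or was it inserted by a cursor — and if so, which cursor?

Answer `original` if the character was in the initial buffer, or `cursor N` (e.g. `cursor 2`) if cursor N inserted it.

After op 1 (delete): buffer="ejxwsm" (len 6), cursors c1@4 c2@4 c3@5, authorship ......
After op 2 (move_left): buffer="ejxwsm" (len 6), cursors c1@3 c2@3 c3@4, authorship ......
After op 3 (delete): buffer="esm" (len 3), cursors c1@1 c2@1 c3@1, authorship ...
After op 4 (insert('l')): buffer="elllsm" (len 6), cursors c1@4 c2@4 c3@4, authorship .123..
After op 5 (delete): buffer="esm" (len 3), cursors c1@1 c2@1 c3@1, authorship ...
After op 6 (insert('s')): buffer="essssm" (len 6), cursors c1@4 c2@4 c3@4, authorship .123..
After op 7 (insert('m')): buffer="esssmmmsm" (len 9), cursors c1@7 c2@7 c3@7, authorship .123123..
After op 8 (move_left): buffer="esssmmmsm" (len 9), cursors c1@6 c2@6 c3@6, authorship .123123..
Authorship (.=original, N=cursor N): . 1 2 3 1 2 3 . .
Index 1: author = 1

Answer: cursor 1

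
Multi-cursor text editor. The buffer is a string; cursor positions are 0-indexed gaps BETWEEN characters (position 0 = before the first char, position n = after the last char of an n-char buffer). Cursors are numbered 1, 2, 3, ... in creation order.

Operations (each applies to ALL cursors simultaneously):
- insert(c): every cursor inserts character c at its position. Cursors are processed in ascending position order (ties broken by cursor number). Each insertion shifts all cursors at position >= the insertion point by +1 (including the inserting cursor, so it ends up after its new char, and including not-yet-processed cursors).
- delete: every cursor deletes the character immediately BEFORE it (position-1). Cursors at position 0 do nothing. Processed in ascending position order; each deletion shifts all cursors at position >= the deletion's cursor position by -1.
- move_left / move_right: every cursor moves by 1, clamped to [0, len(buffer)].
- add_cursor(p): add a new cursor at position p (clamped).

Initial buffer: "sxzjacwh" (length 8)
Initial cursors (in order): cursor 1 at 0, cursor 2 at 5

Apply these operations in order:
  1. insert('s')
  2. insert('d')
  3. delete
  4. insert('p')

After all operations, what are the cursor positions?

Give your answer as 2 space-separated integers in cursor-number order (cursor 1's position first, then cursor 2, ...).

Answer: 2 9

Derivation:
After op 1 (insert('s')): buffer="ssxzjascwh" (len 10), cursors c1@1 c2@7, authorship 1.....2...
After op 2 (insert('d')): buffer="sdsxzjasdcwh" (len 12), cursors c1@2 c2@9, authorship 11.....22...
After op 3 (delete): buffer="ssxzjascwh" (len 10), cursors c1@1 c2@7, authorship 1.....2...
After op 4 (insert('p')): buffer="spsxzjaspcwh" (len 12), cursors c1@2 c2@9, authorship 11.....22...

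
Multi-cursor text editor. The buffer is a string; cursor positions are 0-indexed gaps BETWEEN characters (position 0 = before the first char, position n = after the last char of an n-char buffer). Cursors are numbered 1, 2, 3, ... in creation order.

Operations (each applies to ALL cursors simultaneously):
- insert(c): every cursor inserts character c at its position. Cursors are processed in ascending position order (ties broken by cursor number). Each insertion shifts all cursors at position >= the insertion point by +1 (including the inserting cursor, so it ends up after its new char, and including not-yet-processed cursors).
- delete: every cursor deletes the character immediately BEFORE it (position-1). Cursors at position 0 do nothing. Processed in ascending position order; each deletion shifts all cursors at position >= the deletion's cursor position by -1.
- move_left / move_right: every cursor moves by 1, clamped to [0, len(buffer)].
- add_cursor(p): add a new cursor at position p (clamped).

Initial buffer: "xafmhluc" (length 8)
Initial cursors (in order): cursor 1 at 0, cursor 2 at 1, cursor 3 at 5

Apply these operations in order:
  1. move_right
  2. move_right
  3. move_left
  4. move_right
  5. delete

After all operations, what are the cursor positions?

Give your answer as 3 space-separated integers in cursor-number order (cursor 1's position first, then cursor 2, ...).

Answer: 1 1 4

Derivation:
After op 1 (move_right): buffer="xafmhluc" (len 8), cursors c1@1 c2@2 c3@6, authorship ........
After op 2 (move_right): buffer="xafmhluc" (len 8), cursors c1@2 c2@3 c3@7, authorship ........
After op 3 (move_left): buffer="xafmhluc" (len 8), cursors c1@1 c2@2 c3@6, authorship ........
After op 4 (move_right): buffer="xafmhluc" (len 8), cursors c1@2 c2@3 c3@7, authorship ........
After op 5 (delete): buffer="xmhlc" (len 5), cursors c1@1 c2@1 c3@4, authorship .....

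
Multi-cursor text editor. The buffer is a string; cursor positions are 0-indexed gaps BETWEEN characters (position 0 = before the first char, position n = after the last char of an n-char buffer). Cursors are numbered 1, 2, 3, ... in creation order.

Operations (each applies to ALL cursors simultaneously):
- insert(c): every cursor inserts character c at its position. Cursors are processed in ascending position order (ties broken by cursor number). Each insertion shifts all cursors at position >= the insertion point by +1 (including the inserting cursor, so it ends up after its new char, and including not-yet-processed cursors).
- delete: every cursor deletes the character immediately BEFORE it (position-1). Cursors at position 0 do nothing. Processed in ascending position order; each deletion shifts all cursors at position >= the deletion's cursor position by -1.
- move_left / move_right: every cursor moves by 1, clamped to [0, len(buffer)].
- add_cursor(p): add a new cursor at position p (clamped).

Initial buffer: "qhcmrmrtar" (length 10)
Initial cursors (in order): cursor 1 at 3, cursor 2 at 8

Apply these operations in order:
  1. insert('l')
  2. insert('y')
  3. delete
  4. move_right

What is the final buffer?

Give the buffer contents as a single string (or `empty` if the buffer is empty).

Answer: qhclmrmrtlar

Derivation:
After op 1 (insert('l')): buffer="qhclmrmrtlar" (len 12), cursors c1@4 c2@10, authorship ...1.....2..
After op 2 (insert('y')): buffer="qhclymrmrtlyar" (len 14), cursors c1@5 c2@12, authorship ...11.....22..
After op 3 (delete): buffer="qhclmrmrtlar" (len 12), cursors c1@4 c2@10, authorship ...1.....2..
After op 4 (move_right): buffer="qhclmrmrtlar" (len 12), cursors c1@5 c2@11, authorship ...1.....2..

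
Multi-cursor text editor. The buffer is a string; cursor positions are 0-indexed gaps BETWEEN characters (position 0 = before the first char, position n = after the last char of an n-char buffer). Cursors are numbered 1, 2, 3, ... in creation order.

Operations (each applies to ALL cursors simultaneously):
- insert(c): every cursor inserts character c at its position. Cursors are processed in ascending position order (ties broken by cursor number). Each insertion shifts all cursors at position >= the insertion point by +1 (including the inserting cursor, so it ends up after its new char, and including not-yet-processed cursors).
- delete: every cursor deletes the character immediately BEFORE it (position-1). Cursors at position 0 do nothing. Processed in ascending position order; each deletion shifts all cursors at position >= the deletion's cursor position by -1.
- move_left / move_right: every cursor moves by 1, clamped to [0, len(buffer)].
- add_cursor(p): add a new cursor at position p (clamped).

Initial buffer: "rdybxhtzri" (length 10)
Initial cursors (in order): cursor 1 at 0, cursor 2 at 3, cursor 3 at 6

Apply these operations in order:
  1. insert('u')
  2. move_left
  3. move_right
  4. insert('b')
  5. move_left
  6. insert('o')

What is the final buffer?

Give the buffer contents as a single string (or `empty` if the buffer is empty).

After op 1 (insert('u')): buffer="urdyubxhutzri" (len 13), cursors c1@1 c2@5 c3@9, authorship 1...2...3....
After op 2 (move_left): buffer="urdyubxhutzri" (len 13), cursors c1@0 c2@4 c3@8, authorship 1...2...3....
After op 3 (move_right): buffer="urdyubxhutzri" (len 13), cursors c1@1 c2@5 c3@9, authorship 1...2...3....
After op 4 (insert('b')): buffer="ubrdyubbxhubtzri" (len 16), cursors c1@2 c2@7 c3@12, authorship 11...22...33....
After op 5 (move_left): buffer="ubrdyubbxhubtzri" (len 16), cursors c1@1 c2@6 c3@11, authorship 11...22...33....
After op 6 (insert('o')): buffer="uobrdyuobbxhuobtzri" (len 19), cursors c1@2 c2@8 c3@14, authorship 111...222...333....

Answer: uobrdyuobbxhuobtzri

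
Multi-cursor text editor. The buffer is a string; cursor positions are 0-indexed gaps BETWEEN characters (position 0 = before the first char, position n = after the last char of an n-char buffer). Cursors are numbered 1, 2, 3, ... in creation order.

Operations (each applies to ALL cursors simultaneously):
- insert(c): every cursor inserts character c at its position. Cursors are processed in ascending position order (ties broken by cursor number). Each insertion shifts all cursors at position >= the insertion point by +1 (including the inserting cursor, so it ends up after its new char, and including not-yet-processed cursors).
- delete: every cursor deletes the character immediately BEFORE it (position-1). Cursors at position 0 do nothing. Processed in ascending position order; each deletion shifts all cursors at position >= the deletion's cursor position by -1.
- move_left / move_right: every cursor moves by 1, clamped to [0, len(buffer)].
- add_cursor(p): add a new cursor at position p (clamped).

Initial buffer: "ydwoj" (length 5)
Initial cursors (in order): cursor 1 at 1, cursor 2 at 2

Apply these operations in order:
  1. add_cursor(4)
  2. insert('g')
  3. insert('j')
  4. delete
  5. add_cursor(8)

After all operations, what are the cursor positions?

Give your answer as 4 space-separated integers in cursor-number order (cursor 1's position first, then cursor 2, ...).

Answer: 2 4 7 8

Derivation:
After op 1 (add_cursor(4)): buffer="ydwoj" (len 5), cursors c1@1 c2@2 c3@4, authorship .....
After op 2 (insert('g')): buffer="ygdgwogj" (len 8), cursors c1@2 c2@4 c3@7, authorship .1.2..3.
After op 3 (insert('j')): buffer="ygjdgjwogjj" (len 11), cursors c1@3 c2@6 c3@10, authorship .11.22..33.
After op 4 (delete): buffer="ygdgwogj" (len 8), cursors c1@2 c2@4 c3@7, authorship .1.2..3.
After op 5 (add_cursor(8)): buffer="ygdgwogj" (len 8), cursors c1@2 c2@4 c3@7 c4@8, authorship .1.2..3.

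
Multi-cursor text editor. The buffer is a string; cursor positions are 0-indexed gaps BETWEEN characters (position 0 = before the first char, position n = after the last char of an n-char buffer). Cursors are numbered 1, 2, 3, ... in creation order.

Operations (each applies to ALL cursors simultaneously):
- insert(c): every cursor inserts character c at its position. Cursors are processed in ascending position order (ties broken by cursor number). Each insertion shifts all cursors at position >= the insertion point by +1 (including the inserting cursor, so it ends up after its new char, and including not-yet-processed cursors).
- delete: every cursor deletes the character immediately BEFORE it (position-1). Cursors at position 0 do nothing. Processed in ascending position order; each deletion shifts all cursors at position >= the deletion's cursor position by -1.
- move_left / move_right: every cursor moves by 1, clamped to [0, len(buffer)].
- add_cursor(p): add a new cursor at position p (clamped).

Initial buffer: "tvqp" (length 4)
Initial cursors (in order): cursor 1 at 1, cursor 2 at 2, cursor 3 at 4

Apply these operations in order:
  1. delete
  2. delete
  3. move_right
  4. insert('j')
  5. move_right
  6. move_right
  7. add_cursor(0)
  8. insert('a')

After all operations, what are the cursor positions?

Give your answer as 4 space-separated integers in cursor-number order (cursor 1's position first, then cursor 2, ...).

After op 1 (delete): buffer="q" (len 1), cursors c1@0 c2@0 c3@1, authorship .
After op 2 (delete): buffer="" (len 0), cursors c1@0 c2@0 c3@0, authorship 
After op 3 (move_right): buffer="" (len 0), cursors c1@0 c2@0 c3@0, authorship 
After op 4 (insert('j')): buffer="jjj" (len 3), cursors c1@3 c2@3 c3@3, authorship 123
After op 5 (move_right): buffer="jjj" (len 3), cursors c1@3 c2@3 c3@3, authorship 123
After op 6 (move_right): buffer="jjj" (len 3), cursors c1@3 c2@3 c3@3, authorship 123
After op 7 (add_cursor(0)): buffer="jjj" (len 3), cursors c4@0 c1@3 c2@3 c3@3, authorship 123
After op 8 (insert('a')): buffer="ajjjaaa" (len 7), cursors c4@1 c1@7 c2@7 c3@7, authorship 4123123

Answer: 7 7 7 1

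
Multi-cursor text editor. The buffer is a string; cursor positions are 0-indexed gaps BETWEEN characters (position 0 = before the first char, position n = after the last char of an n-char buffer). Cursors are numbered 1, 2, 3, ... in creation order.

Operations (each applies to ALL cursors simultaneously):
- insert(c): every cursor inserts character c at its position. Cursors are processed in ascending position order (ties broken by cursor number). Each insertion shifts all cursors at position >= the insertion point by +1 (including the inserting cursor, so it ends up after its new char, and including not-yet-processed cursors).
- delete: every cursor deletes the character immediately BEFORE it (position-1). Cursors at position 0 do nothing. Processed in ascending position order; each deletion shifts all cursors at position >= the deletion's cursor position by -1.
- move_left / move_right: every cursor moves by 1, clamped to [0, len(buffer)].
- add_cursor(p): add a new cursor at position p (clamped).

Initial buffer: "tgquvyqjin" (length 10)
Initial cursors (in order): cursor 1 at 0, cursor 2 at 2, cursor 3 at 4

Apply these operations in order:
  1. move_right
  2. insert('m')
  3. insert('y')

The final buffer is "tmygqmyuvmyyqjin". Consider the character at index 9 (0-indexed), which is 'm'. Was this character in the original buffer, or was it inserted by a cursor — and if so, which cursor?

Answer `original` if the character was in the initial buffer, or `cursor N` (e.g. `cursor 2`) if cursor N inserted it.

After op 1 (move_right): buffer="tgquvyqjin" (len 10), cursors c1@1 c2@3 c3@5, authorship ..........
After op 2 (insert('m')): buffer="tmgqmuvmyqjin" (len 13), cursors c1@2 c2@5 c3@8, authorship .1..2..3.....
After op 3 (insert('y')): buffer="tmygqmyuvmyyqjin" (len 16), cursors c1@3 c2@7 c3@11, authorship .11..22..33.....
Authorship (.=original, N=cursor N): . 1 1 . . 2 2 . . 3 3 . . . . .
Index 9: author = 3

Answer: cursor 3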